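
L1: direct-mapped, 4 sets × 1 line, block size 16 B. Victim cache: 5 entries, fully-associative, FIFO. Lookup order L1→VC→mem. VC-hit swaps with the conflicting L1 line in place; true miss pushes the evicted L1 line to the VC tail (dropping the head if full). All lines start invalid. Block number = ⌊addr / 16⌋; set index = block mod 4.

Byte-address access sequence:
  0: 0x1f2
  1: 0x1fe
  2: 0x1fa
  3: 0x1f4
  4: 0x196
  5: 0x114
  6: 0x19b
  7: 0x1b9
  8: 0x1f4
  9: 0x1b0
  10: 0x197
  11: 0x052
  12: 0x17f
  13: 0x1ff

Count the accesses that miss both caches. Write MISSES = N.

#0 0x1f2→b31/s3 MISS; vc=[]
#1 0x1fe→b31/s3 L1-HIT; vc=[]
#2 0x1fa→b31/s3 L1-HIT; vc=[]
#3 0x1f4→b31/s3 L1-HIT; vc=[]
#4 0x196→b25/s1 MISS; vc=[]
#5 0x114→b17/s1 MISS; vc=[25]
#6 0x19b→b25/s1 VC-HIT; vc=[17]
#7 0x1b9→b27/s3 MISS; vc=[17,31]
#8 0x1f4→b31/s3 VC-HIT; vc=[17,27]
#9 0x1b0→b27/s3 VC-HIT; vc=[17,31]
#10 0x197→b25/s1 L1-HIT; vc=[17,31]
#11 0x52→b5/s1 MISS; vc=[17,31,25]
#12 0x17f→b23/s3 MISS; vc=[17,31,25,27]
#13 0x1ff→b31/s3 VC-HIT; vc=[17,23,25,27]

MISSES = 6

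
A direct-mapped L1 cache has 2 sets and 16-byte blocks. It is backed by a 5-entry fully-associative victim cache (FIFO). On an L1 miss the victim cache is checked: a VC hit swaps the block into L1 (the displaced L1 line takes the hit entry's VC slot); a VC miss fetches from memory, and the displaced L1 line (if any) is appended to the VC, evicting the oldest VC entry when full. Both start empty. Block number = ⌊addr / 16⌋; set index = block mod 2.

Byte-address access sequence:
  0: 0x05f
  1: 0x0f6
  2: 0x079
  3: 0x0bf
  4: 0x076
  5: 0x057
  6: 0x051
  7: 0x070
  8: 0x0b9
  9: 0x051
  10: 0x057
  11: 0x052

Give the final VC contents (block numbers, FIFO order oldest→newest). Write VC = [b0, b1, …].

VC = [11, 15, 7]

#0 0x5f→b5/s1 MISS; vc=[]
#1 0xf6→b15/s1 MISS; vc=[5]
#2 0x79→b7/s1 MISS; vc=[5,15]
#3 0xbf→b11/s1 MISS; vc=[5,15,7]
#4 0x76→b7/s1 VC-HIT; vc=[5,15,11]
#5 0x57→b5/s1 VC-HIT; vc=[7,15,11]
#6 0x51→b5/s1 L1-HIT; vc=[7,15,11]
#7 0x70→b7/s1 VC-HIT; vc=[5,15,11]
#8 0xb9→b11/s1 VC-HIT; vc=[5,15,7]
#9 0x51→b5/s1 VC-HIT; vc=[11,15,7]
#10 0x57→b5/s1 L1-HIT; vc=[11,15,7]
#11 0x52→b5/s1 L1-HIT; vc=[11,15,7]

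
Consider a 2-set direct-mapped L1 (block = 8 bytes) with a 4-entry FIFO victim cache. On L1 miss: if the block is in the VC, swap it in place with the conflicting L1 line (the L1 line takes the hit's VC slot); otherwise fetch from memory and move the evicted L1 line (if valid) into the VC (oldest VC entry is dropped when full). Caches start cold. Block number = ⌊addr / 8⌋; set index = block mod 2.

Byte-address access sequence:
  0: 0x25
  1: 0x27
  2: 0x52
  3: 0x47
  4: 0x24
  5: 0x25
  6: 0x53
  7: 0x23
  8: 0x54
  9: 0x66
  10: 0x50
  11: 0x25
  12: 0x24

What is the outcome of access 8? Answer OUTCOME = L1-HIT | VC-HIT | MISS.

OUTCOME = VC-HIT

  [0] addr=0x25 blk=4 s=0: MISS | VC []
  [1] addr=0x27 blk=4 s=0: L1-HIT | VC []
  [2] addr=0x52 blk=10 s=0: MISS | VC [4]
  [3] addr=0x47 blk=8 s=0: MISS | VC [4, 10]
  [4] addr=0x24 blk=4 s=0: VC-HIT | VC [8, 10]
  [5] addr=0x25 blk=4 s=0: L1-HIT | VC [8, 10]
  [6] addr=0x53 blk=10 s=0: VC-HIT | VC [8, 4]
  [7] addr=0x23 blk=4 s=0: VC-HIT | VC [8, 10]
  [8] addr=0x54 blk=10 s=0: VC-HIT | VC [8, 4]
  [9] addr=0x66 blk=12 s=0: MISS | VC [8, 4, 10]
  [10] addr=0x50 blk=10 s=0: VC-HIT | VC [8, 4, 12]
  [11] addr=0x25 blk=4 s=0: VC-HIT | VC [8, 10, 12]
  [12] addr=0x24 blk=4 s=0: L1-HIT | VC [8, 10, 12]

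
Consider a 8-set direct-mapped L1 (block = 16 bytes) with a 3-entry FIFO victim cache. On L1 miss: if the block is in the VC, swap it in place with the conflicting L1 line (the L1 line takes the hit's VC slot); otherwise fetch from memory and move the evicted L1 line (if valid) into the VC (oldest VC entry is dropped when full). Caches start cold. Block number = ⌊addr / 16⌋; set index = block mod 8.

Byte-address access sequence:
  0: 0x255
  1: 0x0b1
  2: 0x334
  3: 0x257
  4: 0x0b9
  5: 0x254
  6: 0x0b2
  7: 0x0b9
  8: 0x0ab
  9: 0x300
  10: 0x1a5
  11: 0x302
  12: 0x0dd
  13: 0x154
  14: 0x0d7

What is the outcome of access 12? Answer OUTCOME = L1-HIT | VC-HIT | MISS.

OUTCOME = MISS

  [0] addr=0x255 blk=37 s=5: MISS | VC []
  [1] addr=0xb1 blk=11 s=3: MISS | VC []
  [2] addr=0x334 blk=51 s=3: MISS | VC [11]
  [3] addr=0x257 blk=37 s=5: L1-HIT | VC [11]
  [4] addr=0xb9 blk=11 s=3: VC-HIT | VC [51]
  [5] addr=0x254 blk=37 s=5: L1-HIT | VC [51]
  [6] addr=0xb2 blk=11 s=3: L1-HIT | VC [51]
  [7] addr=0xb9 blk=11 s=3: L1-HIT | VC [51]
  [8] addr=0xab blk=10 s=2: MISS | VC [51]
  [9] addr=0x300 blk=48 s=0: MISS | VC [51]
  [10] addr=0x1a5 blk=26 s=2: MISS | VC [51, 10]
  [11] addr=0x302 blk=48 s=0: L1-HIT | VC [51, 10]
  [12] addr=0xdd blk=13 s=5: MISS | VC [51, 10, 37]
  [13] addr=0x154 blk=21 s=5: MISS | VC [10, 37, 13]
  [14] addr=0xd7 blk=13 s=5: VC-HIT | VC [10, 37, 21]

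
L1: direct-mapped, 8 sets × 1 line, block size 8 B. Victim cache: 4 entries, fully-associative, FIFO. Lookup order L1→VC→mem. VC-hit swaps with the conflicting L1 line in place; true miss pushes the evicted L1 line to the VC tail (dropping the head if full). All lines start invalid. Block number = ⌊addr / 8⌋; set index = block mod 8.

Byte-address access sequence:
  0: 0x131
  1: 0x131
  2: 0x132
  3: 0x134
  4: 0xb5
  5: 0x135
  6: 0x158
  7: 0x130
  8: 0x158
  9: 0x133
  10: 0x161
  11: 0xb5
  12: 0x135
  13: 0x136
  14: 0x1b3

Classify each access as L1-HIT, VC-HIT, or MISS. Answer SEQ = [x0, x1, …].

0: 0x131 (blk 38, set 6) → MISS  vc=[]
1: 0x131 (blk 38, set 6) → L1-HIT  vc=[]
2: 0x132 (blk 38, set 6) → L1-HIT  vc=[]
3: 0x134 (blk 38, set 6) → L1-HIT  vc=[]
4: 0xb5 (blk 22, set 6) → MISS  vc=[38]
5: 0x135 (blk 38, set 6) → VC-HIT  vc=[22]
6: 0x158 (blk 43, set 3) → MISS  vc=[22]
7: 0x130 (blk 38, set 6) → L1-HIT  vc=[22]
8: 0x158 (blk 43, set 3) → L1-HIT  vc=[22]
9: 0x133 (blk 38, set 6) → L1-HIT  vc=[22]
10: 0x161 (blk 44, set 4) → MISS  vc=[22]
11: 0xb5 (blk 22, set 6) → VC-HIT  vc=[38]
12: 0x135 (blk 38, set 6) → VC-HIT  vc=[22]
13: 0x136 (blk 38, set 6) → L1-HIT  vc=[22]
14: 0x1b3 (blk 54, set 6) → MISS  vc=[22, 38]

SEQ = [MISS, L1-HIT, L1-HIT, L1-HIT, MISS, VC-HIT, MISS, L1-HIT, L1-HIT, L1-HIT, MISS, VC-HIT, VC-HIT, L1-HIT, MISS]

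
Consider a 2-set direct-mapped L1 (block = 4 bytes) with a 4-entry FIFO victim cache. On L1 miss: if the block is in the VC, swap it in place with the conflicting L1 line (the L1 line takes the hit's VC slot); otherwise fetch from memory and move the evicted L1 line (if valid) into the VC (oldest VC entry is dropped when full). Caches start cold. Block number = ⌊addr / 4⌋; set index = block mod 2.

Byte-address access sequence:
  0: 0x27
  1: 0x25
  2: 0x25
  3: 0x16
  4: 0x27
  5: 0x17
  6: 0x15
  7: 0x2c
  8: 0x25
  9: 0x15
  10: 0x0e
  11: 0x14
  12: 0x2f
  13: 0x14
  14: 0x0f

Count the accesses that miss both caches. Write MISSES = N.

MISSES = 4

#0 0x27→b9/s1 MISS; vc=[]
#1 0x25→b9/s1 L1-HIT; vc=[]
#2 0x25→b9/s1 L1-HIT; vc=[]
#3 0x16→b5/s1 MISS; vc=[9]
#4 0x27→b9/s1 VC-HIT; vc=[5]
#5 0x17→b5/s1 VC-HIT; vc=[9]
#6 0x15→b5/s1 L1-HIT; vc=[9]
#7 0x2c→b11/s1 MISS; vc=[9,5]
#8 0x25→b9/s1 VC-HIT; vc=[11,5]
#9 0x15→b5/s1 VC-HIT; vc=[11,9]
#10 0xe→b3/s1 MISS; vc=[11,9,5]
#11 0x14→b5/s1 VC-HIT; vc=[11,9,3]
#12 0x2f→b11/s1 VC-HIT; vc=[5,9,3]
#13 0x14→b5/s1 VC-HIT; vc=[11,9,3]
#14 0xf→b3/s1 VC-HIT; vc=[11,9,5]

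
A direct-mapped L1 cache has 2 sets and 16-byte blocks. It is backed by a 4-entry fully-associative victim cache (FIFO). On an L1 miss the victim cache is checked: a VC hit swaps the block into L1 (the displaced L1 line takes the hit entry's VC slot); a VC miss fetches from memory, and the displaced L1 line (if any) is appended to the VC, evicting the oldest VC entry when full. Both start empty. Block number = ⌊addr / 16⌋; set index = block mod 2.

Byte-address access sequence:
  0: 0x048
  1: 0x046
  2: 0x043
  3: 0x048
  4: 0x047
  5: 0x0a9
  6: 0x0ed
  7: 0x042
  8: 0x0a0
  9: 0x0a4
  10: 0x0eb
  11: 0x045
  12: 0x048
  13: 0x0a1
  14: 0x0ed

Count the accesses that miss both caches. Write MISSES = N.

0: 0x48 (blk 4, set 0) → MISS  vc=[]
1: 0x46 (blk 4, set 0) → L1-HIT  vc=[]
2: 0x43 (blk 4, set 0) → L1-HIT  vc=[]
3: 0x48 (blk 4, set 0) → L1-HIT  vc=[]
4: 0x47 (blk 4, set 0) → L1-HIT  vc=[]
5: 0xa9 (blk 10, set 0) → MISS  vc=[4]
6: 0xed (blk 14, set 0) → MISS  vc=[4, 10]
7: 0x42 (blk 4, set 0) → VC-HIT  vc=[14, 10]
8: 0xa0 (blk 10, set 0) → VC-HIT  vc=[14, 4]
9: 0xa4 (blk 10, set 0) → L1-HIT  vc=[14, 4]
10: 0xeb (blk 14, set 0) → VC-HIT  vc=[10, 4]
11: 0x45 (blk 4, set 0) → VC-HIT  vc=[10, 14]
12: 0x48 (blk 4, set 0) → L1-HIT  vc=[10, 14]
13: 0xa1 (blk 10, set 0) → VC-HIT  vc=[4, 14]
14: 0xed (blk 14, set 0) → VC-HIT  vc=[4, 10]

MISSES = 3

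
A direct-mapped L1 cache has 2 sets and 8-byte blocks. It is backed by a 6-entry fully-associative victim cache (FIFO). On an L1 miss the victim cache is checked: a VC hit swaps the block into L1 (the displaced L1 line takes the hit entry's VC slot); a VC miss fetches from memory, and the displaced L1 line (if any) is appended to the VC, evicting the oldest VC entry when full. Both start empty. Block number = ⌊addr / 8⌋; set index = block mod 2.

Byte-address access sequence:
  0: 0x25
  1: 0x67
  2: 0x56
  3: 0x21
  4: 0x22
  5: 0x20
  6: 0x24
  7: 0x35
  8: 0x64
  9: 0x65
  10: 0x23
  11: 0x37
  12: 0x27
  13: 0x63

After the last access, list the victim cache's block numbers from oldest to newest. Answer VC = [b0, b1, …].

0: 0x25 (blk 4, set 0) → MISS  vc=[]
1: 0x67 (blk 12, set 0) → MISS  vc=[4]
2: 0x56 (blk 10, set 0) → MISS  vc=[4, 12]
3: 0x21 (blk 4, set 0) → VC-HIT  vc=[10, 12]
4: 0x22 (blk 4, set 0) → L1-HIT  vc=[10, 12]
5: 0x20 (blk 4, set 0) → L1-HIT  vc=[10, 12]
6: 0x24 (blk 4, set 0) → L1-HIT  vc=[10, 12]
7: 0x35 (blk 6, set 0) → MISS  vc=[10, 12, 4]
8: 0x64 (blk 12, set 0) → VC-HIT  vc=[10, 6, 4]
9: 0x65 (blk 12, set 0) → L1-HIT  vc=[10, 6, 4]
10: 0x23 (blk 4, set 0) → VC-HIT  vc=[10, 6, 12]
11: 0x37 (blk 6, set 0) → VC-HIT  vc=[10, 4, 12]
12: 0x27 (blk 4, set 0) → VC-HIT  vc=[10, 6, 12]
13: 0x63 (blk 12, set 0) → VC-HIT  vc=[10, 6, 4]

VC = [10, 6, 4]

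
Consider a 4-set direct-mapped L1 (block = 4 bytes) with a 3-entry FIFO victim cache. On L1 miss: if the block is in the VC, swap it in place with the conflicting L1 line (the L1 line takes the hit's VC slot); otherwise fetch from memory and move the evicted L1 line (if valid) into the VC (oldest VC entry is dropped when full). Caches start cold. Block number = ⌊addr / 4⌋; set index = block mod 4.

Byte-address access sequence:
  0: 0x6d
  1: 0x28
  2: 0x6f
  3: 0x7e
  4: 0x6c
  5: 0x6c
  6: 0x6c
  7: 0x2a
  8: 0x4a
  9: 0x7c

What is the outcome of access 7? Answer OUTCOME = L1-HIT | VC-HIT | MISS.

0: 0x6d (blk 27, set 3) → MISS  vc=[]
1: 0x28 (blk 10, set 2) → MISS  vc=[]
2: 0x6f (blk 27, set 3) → L1-HIT  vc=[]
3: 0x7e (blk 31, set 3) → MISS  vc=[27]
4: 0x6c (blk 27, set 3) → VC-HIT  vc=[31]
5: 0x6c (blk 27, set 3) → L1-HIT  vc=[31]
6: 0x6c (blk 27, set 3) → L1-HIT  vc=[31]
7: 0x2a (blk 10, set 2) → L1-HIT  vc=[31]
8: 0x4a (blk 18, set 2) → MISS  vc=[31, 10]
9: 0x7c (blk 31, set 3) → VC-HIT  vc=[27, 10]

OUTCOME = L1-HIT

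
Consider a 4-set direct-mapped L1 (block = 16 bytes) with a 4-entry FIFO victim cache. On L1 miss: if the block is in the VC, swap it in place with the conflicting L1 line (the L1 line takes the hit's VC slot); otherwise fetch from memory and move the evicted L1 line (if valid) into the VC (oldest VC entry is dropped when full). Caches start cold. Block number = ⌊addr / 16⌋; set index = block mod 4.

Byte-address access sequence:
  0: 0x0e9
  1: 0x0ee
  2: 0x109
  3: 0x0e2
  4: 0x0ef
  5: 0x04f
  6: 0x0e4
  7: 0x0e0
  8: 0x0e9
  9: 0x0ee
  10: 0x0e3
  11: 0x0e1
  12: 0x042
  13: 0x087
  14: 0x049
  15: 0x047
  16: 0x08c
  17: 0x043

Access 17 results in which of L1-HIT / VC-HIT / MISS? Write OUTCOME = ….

  [0] addr=0xe9 blk=14 s=2: MISS | VC []
  [1] addr=0xee blk=14 s=2: L1-HIT | VC []
  [2] addr=0x109 blk=16 s=0: MISS | VC []
  [3] addr=0xe2 blk=14 s=2: L1-HIT | VC []
  [4] addr=0xef blk=14 s=2: L1-HIT | VC []
  [5] addr=0x4f blk=4 s=0: MISS | VC [16]
  [6] addr=0xe4 blk=14 s=2: L1-HIT | VC [16]
  [7] addr=0xe0 blk=14 s=2: L1-HIT | VC [16]
  [8] addr=0xe9 blk=14 s=2: L1-HIT | VC [16]
  [9] addr=0xee blk=14 s=2: L1-HIT | VC [16]
  [10] addr=0xe3 blk=14 s=2: L1-HIT | VC [16]
  [11] addr=0xe1 blk=14 s=2: L1-HIT | VC [16]
  [12] addr=0x42 blk=4 s=0: L1-HIT | VC [16]
  [13] addr=0x87 blk=8 s=0: MISS | VC [16, 4]
  [14] addr=0x49 blk=4 s=0: VC-HIT | VC [16, 8]
  [15] addr=0x47 blk=4 s=0: L1-HIT | VC [16, 8]
  [16] addr=0x8c blk=8 s=0: VC-HIT | VC [16, 4]
  [17] addr=0x43 blk=4 s=0: VC-HIT | VC [16, 8]

OUTCOME = VC-HIT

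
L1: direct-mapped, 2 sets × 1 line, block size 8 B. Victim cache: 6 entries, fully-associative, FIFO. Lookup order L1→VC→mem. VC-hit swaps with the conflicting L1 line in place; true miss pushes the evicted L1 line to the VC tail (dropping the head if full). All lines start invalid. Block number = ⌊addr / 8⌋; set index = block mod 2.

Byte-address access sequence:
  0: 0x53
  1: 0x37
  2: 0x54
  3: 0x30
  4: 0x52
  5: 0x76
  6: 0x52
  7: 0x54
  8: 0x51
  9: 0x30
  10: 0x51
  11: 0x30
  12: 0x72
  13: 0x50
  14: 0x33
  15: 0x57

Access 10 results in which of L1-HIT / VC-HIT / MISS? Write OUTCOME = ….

OUTCOME = VC-HIT

  [0] addr=0x53 blk=10 s=0: MISS | VC []
  [1] addr=0x37 blk=6 s=0: MISS | VC [10]
  [2] addr=0x54 blk=10 s=0: VC-HIT | VC [6]
  [3] addr=0x30 blk=6 s=0: VC-HIT | VC [10]
  [4] addr=0x52 blk=10 s=0: VC-HIT | VC [6]
  [5] addr=0x76 blk=14 s=0: MISS | VC [6, 10]
  [6] addr=0x52 blk=10 s=0: VC-HIT | VC [6, 14]
  [7] addr=0x54 blk=10 s=0: L1-HIT | VC [6, 14]
  [8] addr=0x51 blk=10 s=0: L1-HIT | VC [6, 14]
  [9] addr=0x30 blk=6 s=0: VC-HIT | VC [10, 14]
  [10] addr=0x51 blk=10 s=0: VC-HIT | VC [6, 14]
  [11] addr=0x30 blk=6 s=0: VC-HIT | VC [10, 14]
  [12] addr=0x72 blk=14 s=0: VC-HIT | VC [10, 6]
  [13] addr=0x50 blk=10 s=0: VC-HIT | VC [14, 6]
  [14] addr=0x33 blk=6 s=0: VC-HIT | VC [14, 10]
  [15] addr=0x57 blk=10 s=0: VC-HIT | VC [14, 6]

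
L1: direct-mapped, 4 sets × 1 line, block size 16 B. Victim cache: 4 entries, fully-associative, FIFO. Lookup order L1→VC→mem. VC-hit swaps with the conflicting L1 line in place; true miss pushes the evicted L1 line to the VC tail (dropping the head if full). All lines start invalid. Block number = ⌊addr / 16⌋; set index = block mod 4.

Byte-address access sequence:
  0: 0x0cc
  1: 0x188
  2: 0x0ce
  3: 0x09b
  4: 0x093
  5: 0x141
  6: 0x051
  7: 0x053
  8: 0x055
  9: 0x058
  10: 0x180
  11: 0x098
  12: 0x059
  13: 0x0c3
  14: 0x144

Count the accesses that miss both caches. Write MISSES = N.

0: 0xcc (blk 12, set 0) → MISS  vc=[]
1: 0x188 (blk 24, set 0) → MISS  vc=[12]
2: 0xce (blk 12, set 0) → VC-HIT  vc=[24]
3: 0x9b (blk 9, set 1) → MISS  vc=[24]
4: 0x93 (blk 9, set 1) → L1-HIT  vc=[24]
5: 0x141 (blk 20, set 0) → MISS  vc=[24, 12]
6: 0x51 (blk 5, set 1) → MISS  vc=[24, 12, 9]
7: 0x53 (blk 5, set 1) → L1-HIT  vc=[24, 12, 9]
8: 0x55 (blk 5, set 1) → L1-HIT  vc=[24, 12, 9]
9: 0x58 (blk 5, set 1) → L1-HIT  vc=[24, 12, 9]
10: 0x180 (blk 24, set 0) → VC-HIT  vc=[20, 12, 9]
11: 0x98 (blk 9, set 1) → VC-HIT  vc=[20, 12, 5]
12: 0x59 (blk 5, set 1) → VC-HIT  vc=[20, 12, 9]
13: 0xc3 (blk 12, set 0) → VC-HIT  vc=[20, 24, 9]
14: 0x144 (blk 20, set 0) → VC-HIT  vc=[12, 24, 9]

MISSES = 5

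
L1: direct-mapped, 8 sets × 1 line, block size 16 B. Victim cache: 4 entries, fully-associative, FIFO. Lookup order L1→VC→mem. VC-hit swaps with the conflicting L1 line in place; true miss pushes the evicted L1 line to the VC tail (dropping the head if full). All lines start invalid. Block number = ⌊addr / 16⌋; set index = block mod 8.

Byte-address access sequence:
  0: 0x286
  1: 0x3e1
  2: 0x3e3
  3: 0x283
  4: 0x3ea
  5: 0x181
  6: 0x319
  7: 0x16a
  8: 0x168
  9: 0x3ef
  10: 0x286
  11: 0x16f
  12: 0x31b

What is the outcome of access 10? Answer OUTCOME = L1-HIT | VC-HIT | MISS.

#0 0x286→b40/s0 MISS; vc=[]
#1 0x3e1→b62/s6 MISS; vc=[]
#2 0x3e3→b62/s6 L1-HIT; vc=[]
#3 0x283→b40/s0 L1-HIT; vc=[]
#4 0x3ea→b62/s6 L1-HIT; vc=[]
#5 0x181→b24/s0 MISS; vc=[40]
#6 0x319→b49/s1 MISS; vc=[40]
#7 0x16a→b22/s6 MISS; vc=[40,62]
#8 0x168→b22/s6 L1-HIT; vc=[40,62]
#9 0x3ef→b62/s6 VC-HIT; vc=[40,22]
#10 0x286→b40/s0 VC-HIT; vc=[24,22]
#11 0x16f→b22/s6 VC-HIT; vc=[24,62]
#12 0x31b→b49/s1 L1-HIT; vc=[24,62]

OUTCOME = VC-HIT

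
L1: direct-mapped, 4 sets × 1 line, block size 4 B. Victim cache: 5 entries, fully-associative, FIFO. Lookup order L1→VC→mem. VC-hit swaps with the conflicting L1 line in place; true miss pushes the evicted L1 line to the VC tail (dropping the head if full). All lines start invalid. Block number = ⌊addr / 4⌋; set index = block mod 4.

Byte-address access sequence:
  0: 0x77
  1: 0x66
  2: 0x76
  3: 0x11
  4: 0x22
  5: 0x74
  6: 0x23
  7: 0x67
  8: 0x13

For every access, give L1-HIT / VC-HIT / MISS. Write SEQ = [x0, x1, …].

SEQ = [MISS, MISS, VC-HIT, MISS, MISS, L1-HIT, L1-HIT, VC-HIT, VC-HIT]

#0 0x77→b29/s1 MISS; vc=[]
#1 0x66→b25/s1 MISS; vc=[29]
#2 0x76→b29/s1 VC-HIT; vc=[25]
#3 0x11→b4/s0 MISS; vc=[25]
#4 0x22→b8/s0 MISS; vc=[25,4]
#5 0x74→b29/s1 L1-HIT; vc=[25,4]
#6 0x23→b8/s0 L1-HIT; vc=[25,4]
#7 0x67→b25/s1 VC-HIT; vc=[29,4]
#8 0x13→b4/s0 VC-HIT; vc=[29,8]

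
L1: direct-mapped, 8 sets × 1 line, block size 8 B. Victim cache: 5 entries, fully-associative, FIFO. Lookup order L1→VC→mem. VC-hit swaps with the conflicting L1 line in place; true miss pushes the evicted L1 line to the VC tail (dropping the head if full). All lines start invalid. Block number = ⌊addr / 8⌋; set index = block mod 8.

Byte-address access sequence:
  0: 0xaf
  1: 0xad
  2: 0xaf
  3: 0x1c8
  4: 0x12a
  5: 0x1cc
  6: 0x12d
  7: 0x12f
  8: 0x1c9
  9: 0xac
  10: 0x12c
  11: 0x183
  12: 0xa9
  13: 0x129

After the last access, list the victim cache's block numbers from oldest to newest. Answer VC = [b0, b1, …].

VC = [21]

#0 0xaf→b21/s5 MISS; vc=[]
#1 0xad→b21/s5 L1-HIT; vc=[]
#2 0xaf→b21/s5 L1-HIT; vc=[]
#3 0x1c8→b57/s1 MISS; vc=[]
#4 0x12a→b37/s5 MISS; vc=[21]
#5 0x1cc→b57/s1 L1-HIT; vc=[21]
#6 0x12d→b37/s5 L1-HIT; vc=[21]
#7 0x12f→b37/s5 L1-HIT; vc=[21]
#8 0x1c9→b57/s1 L1-HIT; vc=[21]
#9 0xac→b21/s5 VC-HIT; vc=[37]
#10 0x12c→b37/s5 VC-HIT; vc=[21]
#11 0x183→b48/s0 MISS; vc=[21]
#12 0xa9→b21/s5 VC-HIT; vc=[37]
#13 0x129→b37/s5 VC-HIT; vc=[21]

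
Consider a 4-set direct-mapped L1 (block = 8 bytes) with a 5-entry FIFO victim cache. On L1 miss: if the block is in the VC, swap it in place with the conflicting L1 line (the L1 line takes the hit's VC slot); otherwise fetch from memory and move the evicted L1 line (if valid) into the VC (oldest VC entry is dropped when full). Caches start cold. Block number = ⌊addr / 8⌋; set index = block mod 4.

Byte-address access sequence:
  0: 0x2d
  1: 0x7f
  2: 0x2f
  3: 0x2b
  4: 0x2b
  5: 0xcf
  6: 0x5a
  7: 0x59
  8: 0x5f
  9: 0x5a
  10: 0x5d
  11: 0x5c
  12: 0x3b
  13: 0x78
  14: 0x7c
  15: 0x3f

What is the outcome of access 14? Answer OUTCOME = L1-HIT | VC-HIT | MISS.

OUTCOME = L1-HIT

0: 0x2d (blk 5, set 1) → MISS  vc=[]
1: 0x7f (blk 15, set 3) → MISS  vc=[]
2: 0x2f (blk 5, set 1) → L1-HIT  vc=[]
3: 0x2b (blk 5, set 1) → L1-HIT  vc=[]
4: 0x2b (blk 5, set 1) → L1-HIT  vc=[]
5: 0xcf (blk 25, set 1) → MISS  vc=[5]
6: 0x5a (blk 11, set 3) → MISS  vc=[5, 15]
7: 0x59 (blk 11, set 3) → L1-HIT  vc=[5, 15]
8: 0x5f (blk 11, set 3) → L1-HIT  vc=[5, 15]
9: 0x5a (blk 11, set 3) → L1-HIT  vc=[5, 15]
10: 0x5d (blk 11, set 3) → L1-HIT  vc=[5, 15]
11: 0x5c (blk 11, set 3) → L1-HIT  vc=[5, 15]
12: 0x3b (blk 7, set 3) → MISS  vc=[5, 15, 11]
13: 0x78 (blk 15, set 3) → VC-HIT  vc=[5, 7, 11]
14: 0x7c (blk 15, set 3) → L1-HIT  vc=[5, 7, 11]
15: 0x3f (blk 7, set 3) → VC-HIT  vc=[5, 15, 11]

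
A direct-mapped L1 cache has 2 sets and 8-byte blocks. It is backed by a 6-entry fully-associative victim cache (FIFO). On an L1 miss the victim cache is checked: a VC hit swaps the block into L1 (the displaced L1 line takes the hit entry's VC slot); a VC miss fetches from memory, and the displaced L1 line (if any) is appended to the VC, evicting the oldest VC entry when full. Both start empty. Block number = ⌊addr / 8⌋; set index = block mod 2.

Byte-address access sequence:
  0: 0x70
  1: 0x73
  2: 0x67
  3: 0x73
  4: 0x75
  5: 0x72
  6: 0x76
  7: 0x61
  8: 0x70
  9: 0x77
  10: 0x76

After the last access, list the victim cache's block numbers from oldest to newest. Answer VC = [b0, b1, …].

VC = [12]

0: 0x70 (blk 14, set 0) → MISS  vc=[]
1: 0x73 (blk 14, set 0) → L1-HIT  vc=[]
2: 0x67 (blk 12, set 0) → MISS  vc=[14]
3: 0x73 (blk 14, set 0) → VC-HIT  vc=[12]
4: 0x75 (blk 14, set 0) → L1-HIT  vc=[12]
5: 0x72 (blk 14, set 0) → L1-HIT  vc=[12]
6: 0x76 (blk 14, set 0) → L1-HIT  vc=[12]
7: 0x61 (blk 12, set 0) → VC-HIT  vc=[14]
8: 0x70 (blk 14, set 0) → VC-HIT  vc=[12]
9: 0x77 (blk 14, set 0) → L1-HIT  vc=[12]
10: 0x76 (blk 14, set 0) → L1-HIT  vc=[12]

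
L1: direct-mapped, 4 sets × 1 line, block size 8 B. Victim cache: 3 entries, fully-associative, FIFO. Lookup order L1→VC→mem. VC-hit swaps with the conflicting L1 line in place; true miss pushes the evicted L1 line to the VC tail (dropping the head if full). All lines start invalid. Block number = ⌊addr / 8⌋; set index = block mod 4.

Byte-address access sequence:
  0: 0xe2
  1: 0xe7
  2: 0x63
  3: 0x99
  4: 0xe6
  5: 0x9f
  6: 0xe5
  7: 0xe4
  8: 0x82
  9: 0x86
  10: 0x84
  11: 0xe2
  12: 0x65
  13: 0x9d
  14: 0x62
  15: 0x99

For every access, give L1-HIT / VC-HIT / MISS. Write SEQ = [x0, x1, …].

SEQ = [MISS, L1-HIT, MISS, MISS, VC-HIT, L1-HIT, L1-HIT, L1-HIT, MISS, L1-HIT, L1-HIT, VC-HIT, VC-HIT, L1-HIT, L1-HIT, L1-HIT]

#0 0xe2→b28/s0 MISS; vc=[]
#1 0xe7→b28/s0 L1-HIT; vc=[]
#2 0x63→b12/s0 MISS; vc=[28]
#3 0x99→b19/s3 MISS; vc=[28]
#4 0xe6→b28/s0 VC-HIT; vc=[12]
#5 0x9f→b19/s3 L1-HIT; vc=[12]
#6 0xe5→b28/s0 L1-HIT; vc=[12]
#7 0xe4→b28/s0 L1-HIT; vc=[12]
#8 0x82→b16/s0 MISS; vc=[12,28]
#9 0x86→b16/s0 L1-HIT; vc=[12,28]
#10 0x84→b16/s0 L1-HIT; vc=[12,28]
#11 0xe2→b28/s0 VC-HIT; vc=[12,16]
#12 0x65→b12/s0 VC-HIT; vc=[28,16]
#13 0x9d→b19/s3 L1-HIT; vc=[28,16]
#14 0x62→b12/s0 L1-HIT; vc=[28,16]
#15 0x99→b19/s3 L1-HIT; vc=[28,16]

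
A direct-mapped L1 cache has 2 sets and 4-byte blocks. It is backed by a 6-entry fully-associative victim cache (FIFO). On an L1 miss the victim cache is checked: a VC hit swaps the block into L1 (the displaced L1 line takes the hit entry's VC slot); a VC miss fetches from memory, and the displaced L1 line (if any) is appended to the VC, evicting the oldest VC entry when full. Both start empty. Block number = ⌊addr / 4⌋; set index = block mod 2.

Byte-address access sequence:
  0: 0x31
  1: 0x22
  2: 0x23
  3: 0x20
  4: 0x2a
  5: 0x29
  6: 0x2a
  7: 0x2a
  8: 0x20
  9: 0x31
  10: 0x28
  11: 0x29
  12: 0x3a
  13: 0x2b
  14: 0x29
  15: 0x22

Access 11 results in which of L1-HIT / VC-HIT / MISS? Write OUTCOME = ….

OUTCOME = L1-HIT

  [0] addr=0x31 blk=12 s=0: MISS | VC []
  [1] addr=0x22 blk=8 s=0: MISS | VC [12]
  [2] addr=0x23 blk=8 s=0: L1-HIT | VC [12]
  [3] addr=0x20 blk=8 s=0: L1-HIT | VC [12]
  [4] addr=0x2a blk=10 s=0: MISS | VC [12, 8]
  [5] addr=0x29 blk=10 s=0: L1-HIT | VC [12, 8]
  [6] addr=0x2a blk=10 s=0: L1-HIT | VC [12, 8]
  [7] addr=0x2a blk=10 s=0: L1-HIT | VC [12, 8]
  [8] addr=0x20 blk=8 s=0: VC-HIT | VC [12, 10]
  [9] addr=0x31 blk=12 s=0: VC-HIT | VC [8, 10]
  [10] addr=0x28 blk=10 s=0: VC-HIT | VC [8, 12]
  [11] addr=0x29 blk=10 s=0: L1-HIT | VC [8, 12]
  [12] addr=0x3a blk=14 s=0: MISS | VC [8, 12, 10]
  [13] addr=0x2b blk=10 s=0: VC-HIT | VC [8, 12, 14]
  [14] addr=0x29 blk=10 s=0: L1-HIT | VC [8, 12, 14]
  [15] addr=0x22 blk=8 s=0: VC-HIT | VC [10, 12, 14]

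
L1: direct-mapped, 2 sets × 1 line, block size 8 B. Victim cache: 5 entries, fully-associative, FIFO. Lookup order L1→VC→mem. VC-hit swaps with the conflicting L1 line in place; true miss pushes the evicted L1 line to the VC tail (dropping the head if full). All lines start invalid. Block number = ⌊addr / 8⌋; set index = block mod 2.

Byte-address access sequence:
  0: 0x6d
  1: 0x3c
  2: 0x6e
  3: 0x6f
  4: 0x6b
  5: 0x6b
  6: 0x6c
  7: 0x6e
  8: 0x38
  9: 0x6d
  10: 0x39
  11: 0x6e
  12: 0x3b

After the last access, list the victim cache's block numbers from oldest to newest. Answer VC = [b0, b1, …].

  [0] addr=0x6d blk=13 s=1: MISS | VC []
  [1] addr=0x3c blk=7 s=1: MISS | VC [13]
  [2] addr=0x6e blk=13 s=1: VC-HIT | VC [7]
  [3] addr=0x6f blk=13 s=1: L1-HIT | VC [7]
  [4] addr=0x6b blk=13 s=1: L1-HIT | VC [7]
  [5] addr=0x6b blk=13 s=1: L1-HIT | VC [7]
  [6] addr=0x6c blk=13 s=1: L1-HIT | VC [7]
  [7] addr=0x6e blk=13 s=1: L1-HIT | VC [7]
  [8] addr=0x38 blk=7 s=1: VC-HIT | VC [13]
  [9] addr=0x6d blk=13 s=1: VC-HIT | VC [7]
  [10] addr=0x39 blk=7 s=1: VC-HIT | VC [13]
  [11] addr=0x6e blk=13 s=1: VC-HIT | VC [7]
  [12] addr=0x3b blk=7 s=1: VC-HIT | VC [13]

VC = [13]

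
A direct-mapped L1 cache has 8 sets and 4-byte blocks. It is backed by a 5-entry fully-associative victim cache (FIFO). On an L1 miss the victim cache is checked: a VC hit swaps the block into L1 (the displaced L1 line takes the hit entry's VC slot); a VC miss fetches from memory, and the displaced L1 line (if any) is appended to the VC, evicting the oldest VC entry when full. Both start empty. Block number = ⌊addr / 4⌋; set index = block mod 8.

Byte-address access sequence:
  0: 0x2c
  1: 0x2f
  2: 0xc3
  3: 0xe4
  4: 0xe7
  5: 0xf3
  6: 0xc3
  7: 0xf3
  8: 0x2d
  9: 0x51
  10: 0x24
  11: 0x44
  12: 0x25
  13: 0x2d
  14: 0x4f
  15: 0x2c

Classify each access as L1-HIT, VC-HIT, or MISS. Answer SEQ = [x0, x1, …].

0: 0x2c (blk 11, set 3) → MISS  vc=[]
1: 0x2f (blk 11, set 3) → L1-HIT  vc=[]
2: 0xc3 (blk 48, set 0) → MISS  vc=[]
3: 0xe4 (blk 57, set 1) → MISS  vc=[]
4: 0xe7 (blk 57, set 1) → L1-HIT  vc=[]
5: 0xf3 (blk 60, set 4) → MISS  vc=[]
6: 0xc3 (blk 48, set 0) → L1-HIT  vc=[]
7: 0xf3 (blk 60, set 4) → L1-HIT  vc=[]
8: 0x2d (blk 11, set 3) → L1-HIT  vc=[]
9: 0x51 (blk 20, set 4) → MISS  vc=[60]
10: 0x24 (blk 9, set 1) → MISS  vc=[60, 57]
11: 0x44 (blk 17, set 1) → MISS  vc=[60, 57, 9]
12: 0x25 (blk 9, set 1) → VC-HIT  vc=[60, 57, 17]
13: 0x2d (blk 11, set 3) → L1-HIT  vc=[60, 57, 17]
14: 0x4f (blk 19, set 3) → MISS  vc=[60, 57, 17, 11]
15: 0x2c (blk 11, set 3) → VC-HIT  vc=[60, 57, 17, 19]

SEQ = [MISS, L1-HIT, MISS, MISS, L1-HIT, MISS, L1-HIT, L1-HIT, L1-HIT, MISS, MISS, MISS, VC-HIT, L1-HIT, MISS, VC-HIT]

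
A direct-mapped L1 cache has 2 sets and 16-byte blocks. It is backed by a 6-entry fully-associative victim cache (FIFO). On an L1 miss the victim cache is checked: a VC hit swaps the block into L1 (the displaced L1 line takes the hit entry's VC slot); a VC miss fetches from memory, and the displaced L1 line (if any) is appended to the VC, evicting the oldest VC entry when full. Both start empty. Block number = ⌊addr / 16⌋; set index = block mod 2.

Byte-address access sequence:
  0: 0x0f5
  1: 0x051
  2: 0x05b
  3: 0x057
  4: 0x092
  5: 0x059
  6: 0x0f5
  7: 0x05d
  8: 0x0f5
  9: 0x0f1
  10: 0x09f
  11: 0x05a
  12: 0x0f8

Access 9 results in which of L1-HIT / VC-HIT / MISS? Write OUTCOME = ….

OUTCOME = L1-HIT

  [0] addr=0xf5 blk=15 s=1: MISS | VC []
  [1] addr=0x51 blk=5 s=1: MISS | VC [15]
  [2] addr=0x5b blk=5 s=1: L1-HIT | VC [15]
  [3] addr=0x57 blk=5 s=1: L1-HIT | VC [15]
  [4] addr=0x92 blk=9 s=1: MISS | VC [15, 5]
  [5] addr=0x59 blk=5 s=1: VC-HIT | VC [15, 9]
  [6] addr=0xf5 blk=15 s=1: VC-HIT | VC [5, 9]
  [7] addr=0x5d blk=5 s=1: VC-HIT | VC [15, 9]
  [8] addr=0xf5 blk=15 s=1: VC-HIT | VC [5, 9]
  [9] addr=0xf1 blk=15 s=1: L1-HIT | VC [5, 9]
  [10] addr=0x9f blk=9 s=1: VC-HIT | VC [5, 15]
  [11] addr=0x5a blk=5 s=1: VC-HIT | VC [9, 15]
  [12] addr=0xf8 blk=15 s=1: VC-HIT | VC [9, 5]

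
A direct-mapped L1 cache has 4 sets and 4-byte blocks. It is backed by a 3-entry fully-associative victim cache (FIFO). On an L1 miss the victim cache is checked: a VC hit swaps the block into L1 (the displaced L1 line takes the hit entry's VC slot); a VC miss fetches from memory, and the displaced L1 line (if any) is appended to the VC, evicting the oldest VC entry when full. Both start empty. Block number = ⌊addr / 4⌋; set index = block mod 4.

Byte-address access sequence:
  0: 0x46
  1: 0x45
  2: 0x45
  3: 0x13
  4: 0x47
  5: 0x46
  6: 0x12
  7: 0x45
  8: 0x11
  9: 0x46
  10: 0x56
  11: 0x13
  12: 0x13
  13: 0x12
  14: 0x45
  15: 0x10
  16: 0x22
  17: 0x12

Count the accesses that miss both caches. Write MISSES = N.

  [0] addr=0x46 blk=17 s=1: MISS | VC []
  [1] addr=0x45 blk=17 s=1: L1-HIT | VC []
  [2] addr=0x45 blk=17 s=1: L1-HIT | VC []
  [3] addr=0x13 blk=4 s=0: MISS | VC []
  [4] addr=0x47 blk=17 s=1: L1-HIT | VC []
  [5] addr=0x46 blk=17 s=1: L1-HIT | VC []
  [6] addr=0x12 blk=4 s=0: L1-HIT | VC []
  [7] addr=0x45 blk=17 s=1: L1-HIT | VC []
  [8] addr=0x11 blk=4 s=0: L1-HIT | VC []
  [9] addr=0x46 blk=17 s=1: L1-HIT | VC []
  [10] addr=0x56 blk=21 s=1: MISS | VC [17]
  [11] addr=0x13 blk=4 s=0: L1-HIT | VC [17]
  [12] addr=0x13 blk=4 s=0: L1-HIT | VC [17]
  [13] addr=0x12 blk=4 s=0: L1-HIT | VC [17]
  [14] addr=0x45 blk=17 s=1: VC-HIT | VC [21]
  [15] addr=0x10 blk=4 s=0: L1-HIT | VC [21]
  [16] addr=0x22 blk=8 s=0: MISS | VC [21, 4]
  [17] addr=0x12 blk=4 s=0: VC-HIT | VC [21, 8]

MISSES = 4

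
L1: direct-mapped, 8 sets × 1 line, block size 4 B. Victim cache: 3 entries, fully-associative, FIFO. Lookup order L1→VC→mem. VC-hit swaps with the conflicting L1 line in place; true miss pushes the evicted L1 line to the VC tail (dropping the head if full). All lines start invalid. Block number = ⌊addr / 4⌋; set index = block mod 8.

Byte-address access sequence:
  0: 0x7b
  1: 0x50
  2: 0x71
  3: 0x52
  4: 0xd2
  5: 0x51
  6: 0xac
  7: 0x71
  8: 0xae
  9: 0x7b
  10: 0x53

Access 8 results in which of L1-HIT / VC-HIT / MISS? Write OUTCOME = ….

OUTCOME = L1-HIT

#0 0x7b→b30/s6 MISS; vc=[]
#1 0x50→b20/s4 MISS; vc=[]
#2 0x71→b28/s4 MISS; vc=[20]
#3 0x52→b20/s4 VC-HIT; vc=[28]
#4 0xd2→b52/s4 MISS; vc=[28,20]
#5 0x51→b20/s4 VC-HIT; vc=[28,52]
#6 0xac→b43/s3 MISS; vc=[28,52]
#7 0x71→b28/s4 VC-HIT; vc=[20,52]
#8 0xae→b43/s3 L1-HIT; vc=[20,52]
#9 0x7b→b30/s6 L1-HIT; vc=[20,52]
#10 0x53→b20/s4 VC-HIT; vc=[28,52]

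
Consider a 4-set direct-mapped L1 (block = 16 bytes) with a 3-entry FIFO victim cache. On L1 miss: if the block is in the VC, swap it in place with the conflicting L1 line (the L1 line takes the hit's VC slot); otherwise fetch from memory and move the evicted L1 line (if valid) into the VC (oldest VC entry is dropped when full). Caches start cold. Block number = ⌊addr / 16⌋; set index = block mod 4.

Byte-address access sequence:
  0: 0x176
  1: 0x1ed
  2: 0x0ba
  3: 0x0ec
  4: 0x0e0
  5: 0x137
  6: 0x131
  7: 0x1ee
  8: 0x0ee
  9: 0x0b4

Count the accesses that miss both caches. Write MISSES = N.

MISSES = 5

#0 0x176→b23/s3 MISS; vc=[]
#1 0x1ed→b30/s2 MISS; vc=[]
#2 0xba→b11/s3 MISS; vc=[23]
#3 0xec→b14/s2 MISS; vc=[23,30]
#4 0xe0→b14/s2 L1-HIT; vc=[23,30]
#5 0x137→b19/s3 MISS; vc=[23,30,11]
#6 0x131→b19/s3 L1-HIT; vc=[23,30,11]
#7 0x1ee→b30/s2 VC-HIT; vc=[23,14,11]
#8 0xee→b14/s2 VC-HIT; vc=[23,30,11]
#9 0xb4→b11/s3 VC-HIT; vc=[23,30,19]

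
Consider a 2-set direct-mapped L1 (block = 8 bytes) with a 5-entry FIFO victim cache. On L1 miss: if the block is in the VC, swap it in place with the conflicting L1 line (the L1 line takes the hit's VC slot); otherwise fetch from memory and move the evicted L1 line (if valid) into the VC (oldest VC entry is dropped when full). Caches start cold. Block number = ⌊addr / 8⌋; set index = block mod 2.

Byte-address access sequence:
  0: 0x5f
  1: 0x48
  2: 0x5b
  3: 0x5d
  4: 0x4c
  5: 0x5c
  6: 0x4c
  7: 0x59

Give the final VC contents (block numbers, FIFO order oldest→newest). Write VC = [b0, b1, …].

VC = [9]

#0 0x5f→b11/s1 MISS; vc=[]
#1 0x48→b9/s1 MISS; vc=[11]
#2 0x5b→b11/s1 VC-HIT; vc=[9]
#3 0x5d→b11/s1 L1-HIT; vc=[9]
#4 0x4c→b9/s1 VC-HIT; vc=[11]
#5 0x5c→b11/s1 VC-HIT; vc=[9]
#6 0x4c→b9/s1 VC-HIT; vc=[11]
#7 0x59→b11/s1 VC-HIT; vc=[9]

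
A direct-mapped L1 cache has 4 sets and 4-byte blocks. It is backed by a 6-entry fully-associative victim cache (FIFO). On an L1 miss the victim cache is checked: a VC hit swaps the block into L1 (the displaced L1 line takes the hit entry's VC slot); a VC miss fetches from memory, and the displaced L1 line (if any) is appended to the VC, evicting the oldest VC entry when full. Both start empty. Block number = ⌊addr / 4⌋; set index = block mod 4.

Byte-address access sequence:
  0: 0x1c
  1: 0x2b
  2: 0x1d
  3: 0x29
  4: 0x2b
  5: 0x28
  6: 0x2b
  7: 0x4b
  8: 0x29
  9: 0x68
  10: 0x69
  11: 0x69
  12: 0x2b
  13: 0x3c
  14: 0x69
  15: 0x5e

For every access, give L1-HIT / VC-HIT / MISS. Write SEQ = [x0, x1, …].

  [0] addr=0x1c blk=7 s=3: MISS | VC []
  [1] addr=0x2b blk=10 s=2: MISS | VC []
  [2] addr=0x1d blk=7 s=3: L1-HIT | VC []
  [3] addr=0x29 blk=10 s=2: L1-HIT | VC []
  [4] addr=0x2b blk=10 s=2: L1-HIT | VC []
  [5] addr=0x28 blk=10 s=2: L1-HIT | VC []
  [6] addr=0x2b blk=10 s=2: L1-HIT | VC []
  [7] addr=0x4b blk=18 s=2: MISS | VC [10]
  [8] addr=0x29 blk=10 s=2: VC-HIT | VC [18]
  [9] addr=0x68 blk=26 s=2: MISS | VC [18, 10]
  [10] addr=0x69 blk=26 s=2: L1-HIT | VC [18, 10]
  [11] addr=0x69 blk=26 s=2: L1-HIT | VC [18, 10]
  [12] addr=0x2b blk=10 s=2: VC-HIT | VC [18, 26]
  [13] addr=0x3c blk=15 s=3: MISS | VC [18, 26, 7]
  [14] addr=0x69 blk=26 s=2: VC-HIT | VC [18, 10, 7]
  [15] addr=0x5e blk=23 s=3: MISS | VC [18, 10, 7, 15]

SEQ = [MISS, MISS, L1-HIT, L1-HIT, L1-HIT, L1-HIT, L1-HIT, MISS, VC-HIT, MISS, L1-HIT, L1-HIT, VC-HIT, MISS, VC-HIT, MISS]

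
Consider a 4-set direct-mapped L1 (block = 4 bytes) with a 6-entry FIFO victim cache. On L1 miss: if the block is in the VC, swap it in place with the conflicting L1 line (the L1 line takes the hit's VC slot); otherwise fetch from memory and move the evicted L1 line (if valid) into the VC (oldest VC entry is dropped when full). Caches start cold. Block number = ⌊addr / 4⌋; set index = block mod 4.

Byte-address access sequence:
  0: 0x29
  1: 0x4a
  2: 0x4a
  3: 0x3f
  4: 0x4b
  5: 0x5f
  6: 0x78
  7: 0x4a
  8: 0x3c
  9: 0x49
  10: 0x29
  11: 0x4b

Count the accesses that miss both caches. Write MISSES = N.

  [0] addr=0x29 blk=10 s=2: MISS | VC []
  [1] addr=0x4a blk=18 s=2: MISS | VC [10]
  [2] addr=0x4a blk=18 s=2: L1-HIT | VC [10]
  [3] addr=0x3f blk=15 s=3: MISS | VC [10]
  [4] addr=0x4b blk=18 s=2: L1-HIT | VC [10]
  [5] addr=0x5f blk=23 s=3: MISS | VC [10, 15]
  [6] addr=0x78 blk=30 s=2: MISS | VC [10, 15, 18]
  [7] addr=0x4a blk=18 s=2: VC-HIT | VC [10, 15, 30]
  [8] addr=0x3c blk=15 s=3: VC-HIT | VC [10, 23, 30]
  [9] addr=0x49 blk=18 s=2: L1-HIT | VC [10, 23, 30]
  [10] addr=0x29 blk=10 s=2: VC-HIT | VC [18, 23, 30]
  [11] addr=0x4b blk=18 s=2: VC-HIT | VC [10, 23, 30]

MISSES = 5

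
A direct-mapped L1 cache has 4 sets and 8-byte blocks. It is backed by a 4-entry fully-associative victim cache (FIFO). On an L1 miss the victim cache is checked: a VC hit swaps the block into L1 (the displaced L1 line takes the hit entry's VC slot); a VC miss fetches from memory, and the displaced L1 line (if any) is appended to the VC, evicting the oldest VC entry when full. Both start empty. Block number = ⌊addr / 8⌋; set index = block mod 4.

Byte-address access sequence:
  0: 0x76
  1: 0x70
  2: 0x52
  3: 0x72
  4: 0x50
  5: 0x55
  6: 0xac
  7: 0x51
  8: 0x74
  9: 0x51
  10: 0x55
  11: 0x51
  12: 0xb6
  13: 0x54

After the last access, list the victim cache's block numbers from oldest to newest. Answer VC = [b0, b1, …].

0: 0x76 (blk 14, set 2) → MISS  vc=[]
1: 0x70 (blk 14, set 2) → L1-HIT  vc=[]
2: 0x52 (blk 10, set 2) → MISS  vc=[14]
3: 0x72 (blk 14, set 2) → VC-HIT  vc=[10]
4: 0x50 (blk 10, set 2) → VC-HIT  vc=[14]
5: 0x55 (blk 10, set 2) → L1-HIT  vc=[14]
6: 0xac (blk 21, set 1) → MISS  vc=[14]
7: 0x51 (blk 10, set 2) → L1-HIT  vc=[14]
8: 0x74 (blk 14, set 2) → VC-HIT  vc=[10]
9: 0x51 (blk 10, set 2) → VC-HIT  vc=[14]
10: 0x55 (blk 10, set 2) → L1-HIT  vc=[14]
11: 0x51 (blk 10, set 2) → L1-HIT  vc=[14]
12: 0xb6 (blk 22, set 2) → MISS  vc=[14, 10]
13: 0x54 (blk 10, set 2) → VC-HIT  vc=[14, 22]

VC = [14, 22]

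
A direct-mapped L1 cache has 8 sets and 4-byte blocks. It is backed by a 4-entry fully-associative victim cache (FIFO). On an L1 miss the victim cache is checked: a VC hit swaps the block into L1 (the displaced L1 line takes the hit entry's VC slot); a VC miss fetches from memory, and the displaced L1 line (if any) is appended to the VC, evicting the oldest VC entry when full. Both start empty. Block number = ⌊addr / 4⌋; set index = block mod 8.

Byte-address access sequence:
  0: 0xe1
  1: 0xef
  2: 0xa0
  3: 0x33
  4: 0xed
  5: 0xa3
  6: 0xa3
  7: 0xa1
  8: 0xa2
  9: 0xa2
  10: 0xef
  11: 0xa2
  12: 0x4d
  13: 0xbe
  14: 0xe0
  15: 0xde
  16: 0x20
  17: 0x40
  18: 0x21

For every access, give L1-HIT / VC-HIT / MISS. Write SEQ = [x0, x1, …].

SEQ = [MISS, MISS, MISS, MISS, L1-HIT, L1-HIT, L1-HIT, L1-HIT, L1-HIT, L1-HIT, L1-HIT, L1-HIT, MISS, MISS, VC-HIT, MISS, MISS, MISS, VC-HIT]

0: 0xe1 (blk 56, set 0) → MISS  vc=[]
1: 0xef (blk 59, set 3) → MISS  vc=[]
2: 0xa0 (blk 40, set 0) → MISS  vc=[56]
3: 0x33 (blk 12, set 4) → MISS  vc=[56]
4: 0xed (blk 59, set 3) → L1-HIT  vc=[56]
5: 0xa3 (blk 40, set 0) → L1-HIT  vc=[56]
6: 0xa3 (blk 40, set 0) → L1-HIT  vc=[56]
7: 0xa1 (blk 40, set 0) → L1-HIT  vc=[56]
8: 0xa2 (blk 40, set 0) → L1-HIT  vc=[56]
9: 0xa2 (blk 40, set 0) → L1-HIT  vc=[56]
10: 0xef (blk 59, set 3) → L1-HIT  vc=[56]
11: 0xa2 (blk 40, set 0) → L1-HIT  vc=[56]
12: 0x4d (blk 19, set 3) → MISS  vc=[56, 59]
13: 0xbe (blk 47, set 7) → MISS  vc=[56, 59]
14: 0xe0 (blk 56, set 0) → VC-HIT  vc=[40, 59]
15: 0xde (blk 55, set 7) → MISS  vc=[40, 59, 47]
16: 0x20 (blk 8, set 0) → MISS  vc=[40, 59, 47, 56]
17: 0x40 (blk 16, set 0) → MISS  vc=[59, 47, 56, 8]
18: 0x21 (blk 8, set 0) → VC-HIT  vc=[59, 47, 56, 16]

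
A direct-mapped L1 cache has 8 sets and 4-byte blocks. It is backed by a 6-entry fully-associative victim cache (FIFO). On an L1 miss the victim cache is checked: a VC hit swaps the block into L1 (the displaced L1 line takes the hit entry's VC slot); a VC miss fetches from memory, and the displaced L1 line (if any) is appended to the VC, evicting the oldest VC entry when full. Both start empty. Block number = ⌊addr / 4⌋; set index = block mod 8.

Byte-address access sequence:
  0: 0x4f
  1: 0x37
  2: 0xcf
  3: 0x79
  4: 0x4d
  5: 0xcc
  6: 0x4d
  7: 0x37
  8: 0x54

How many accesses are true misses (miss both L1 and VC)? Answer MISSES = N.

#0 0x4f→b19/s3 MISS; vc=[]
#1 0x37→b13/s5 MISS; vc=[]
#2 0xcf→b51/s3 MISS; vc=[19]
#3 0x79→b30/s6 MISS; vc=[19]
#4 0x4d→b19/s3 VC-HIT; vc=[51]
#5 0xcc→b51/s3 VC-HIT; vc=[19]
#6 0x4d→b19/s3 VC-HIT; vc=[51]
#7 0x37→b13/s5 L1-HIT; vc=[51]
#8 0x54→b21/s5 MISS; vc=[51,13]

MISSES = 5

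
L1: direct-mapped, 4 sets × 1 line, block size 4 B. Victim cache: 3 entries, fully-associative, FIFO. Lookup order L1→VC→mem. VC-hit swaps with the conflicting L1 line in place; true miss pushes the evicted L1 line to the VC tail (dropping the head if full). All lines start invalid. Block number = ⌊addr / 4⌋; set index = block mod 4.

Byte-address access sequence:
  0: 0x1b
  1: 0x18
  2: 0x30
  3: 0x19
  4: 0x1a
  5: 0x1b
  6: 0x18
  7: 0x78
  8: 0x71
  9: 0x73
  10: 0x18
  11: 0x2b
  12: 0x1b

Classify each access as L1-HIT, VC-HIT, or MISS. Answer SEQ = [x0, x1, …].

SEQ = [MISS, L1-HIT, MISS, L1-HIT, L1-HIT, L1-HIT, L1-HIT, MISS, MISS, L1-HIT, VC-HIT, MISS, VC-HIT]

0: 0x1b (blk 6, set 2) → MISS  vc=[]
1: 0x18 (blk 6, set 2) → L1-HIT  vc=[]
2: 0x30 (blk 12, set 0) → MISS  vc=[]
3: 0x19 (blk 6, set 2) → L1-HIT  vc=[]
4: 0x1a (blk 6, set 2) → L1-HIT  vc=[]
5: 0x1b (blk 6, set 2) → L1-HIT  vc=[]
6: 0x18 (blk 6, set 2) → L1-HIT  vc=[]
7: 0x78 (blk 30, set 2) → MISS  vc=[6]
8: 0x71 (blk 28, set 0) → MISS  vc=[6, 12]
9: 0x73 (blk 28, set 0) → L1-HIT  vc=[6, 12]
10: 0x18 (blk 6, set 2) → VC-HIT  vc=[30, 12]
11: 0x2b (blk 10, set 2) → MISS  vc=[30, 12, 6]
12: 0x1b (blk 6, set 2) → VC-HIT  vc=[30, 12, 10]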